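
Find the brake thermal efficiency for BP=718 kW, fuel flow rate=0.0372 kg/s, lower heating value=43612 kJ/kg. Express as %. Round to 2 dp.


eta_BTE = (BP / (mf * LHV)) * 100
Denominator = 0.0372 * 43612 = 1622.3664 kW
eta_BTE = (718 / 1622.3664) * 100 = 44.26%


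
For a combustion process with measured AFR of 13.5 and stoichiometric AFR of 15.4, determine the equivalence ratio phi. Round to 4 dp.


phi = AFR_stoich / AFR_actual
phi = 15.4 / 13.5 = 1.1407


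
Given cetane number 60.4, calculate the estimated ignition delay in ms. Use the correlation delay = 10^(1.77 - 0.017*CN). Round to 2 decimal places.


delay = 10^(1.77 - 0.017*CN)
Exponent = 1.77 - 0.017*60.4 = 0.7432
delay = 10^0.7432 = 5.54 ms


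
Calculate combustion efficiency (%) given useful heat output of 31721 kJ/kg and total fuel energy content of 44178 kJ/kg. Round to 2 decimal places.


Efficiency = (Q_useful / Q_fuel) * 100
Efficiency = (31721 / 44178) * 100
Efficiency = 0.7180 * 100 = 71.80%


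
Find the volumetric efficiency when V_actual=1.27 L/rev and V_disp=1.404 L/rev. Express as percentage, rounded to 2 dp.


eta_v = (V_actual / V_disp) * 100
Ratio = 1.27 / 1.404 = 0.9046
eta_v = 0.9046 * 100 = 90.46%


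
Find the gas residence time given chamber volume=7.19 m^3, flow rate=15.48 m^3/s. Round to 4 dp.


tau = V / Q_flow
tau = 7.19 / 15.48 = 0.4645 s


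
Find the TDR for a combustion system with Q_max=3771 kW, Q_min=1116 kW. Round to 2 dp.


TDR = Q_max / Q_min
TDR = 3771 / 1116 = 3.38


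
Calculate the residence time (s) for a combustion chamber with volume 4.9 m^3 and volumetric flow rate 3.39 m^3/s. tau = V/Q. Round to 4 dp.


tau = V / Q_flow
tau = 4.9 / 3.39 = 1.4454 s


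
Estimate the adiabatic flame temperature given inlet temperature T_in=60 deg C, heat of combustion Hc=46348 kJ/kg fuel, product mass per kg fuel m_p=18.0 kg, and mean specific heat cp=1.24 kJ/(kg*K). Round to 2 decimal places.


T_ad = T_in + Hc / (m_p * cp)
Denominator = 18.0 * 1.24 = 22.3200
Temperature rise = 46348 / 22.3200 = 2076.52 K
T_ad = 60 + 2076.52 = 2136.52 deg C


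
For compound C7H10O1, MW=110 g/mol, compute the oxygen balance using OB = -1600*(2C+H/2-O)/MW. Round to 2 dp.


OB = -1600 * (2C + H/2 - O) / MW
Inner = 2*7 + 10/2 - 1 = 18.00
OB = -1600 * 18.00 / 110 = -261.82%


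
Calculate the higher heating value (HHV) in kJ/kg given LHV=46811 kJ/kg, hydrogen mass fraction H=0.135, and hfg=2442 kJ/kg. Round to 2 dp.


HHV = LHV + hfg * 9 * H
Water addition = 2442 * 9 * 0.135 = 2967.030 kJ/kg
HHV = 46811 + 2967.030 = 49778.03 kJ/kg


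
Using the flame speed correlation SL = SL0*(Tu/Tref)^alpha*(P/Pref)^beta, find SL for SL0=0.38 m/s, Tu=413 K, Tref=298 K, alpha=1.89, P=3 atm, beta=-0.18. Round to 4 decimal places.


SL = SL0 * (Tu/Tref)^alpha * (P/Pref)^beta
T ratio = 413/298 = 1.38590604
(T ratio)^alpha = 1.38590604^1.89 = 1.853006
(P/Pref)^beta = 3^(-0.18) = 0.820575
SL = 0.38 * 1.853006 * 0.820575 = 0.5778 m/s


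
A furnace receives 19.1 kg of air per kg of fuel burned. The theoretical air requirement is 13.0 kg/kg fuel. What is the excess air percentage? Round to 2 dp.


Excess air = actual - stoichiometric = 19.1 - 13.0 = 6.10 kg/kg fuel
Excess air % = (excess / stoich) * 100 = (6.10 / 13.0) * 100 = 46.92%


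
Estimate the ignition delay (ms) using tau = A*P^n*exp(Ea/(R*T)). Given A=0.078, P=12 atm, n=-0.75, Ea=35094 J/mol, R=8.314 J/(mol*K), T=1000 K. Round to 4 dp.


tau = A * P^n * exp(Ea/(R*T))
P^n = 12^(-0.75) = 0.15510081
Ea/(R*T) = 35094/(8.314*1000) = 4.221073
exp(Ea/(R*T)) = 68.106516
tau = 0.078 * 0.15510081 * 68.106516 = 0.8239 ms


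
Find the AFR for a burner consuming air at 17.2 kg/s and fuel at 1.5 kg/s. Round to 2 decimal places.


AFR = m_air / m_fuel
AFR = 17.2 / 1.5 = 11.47


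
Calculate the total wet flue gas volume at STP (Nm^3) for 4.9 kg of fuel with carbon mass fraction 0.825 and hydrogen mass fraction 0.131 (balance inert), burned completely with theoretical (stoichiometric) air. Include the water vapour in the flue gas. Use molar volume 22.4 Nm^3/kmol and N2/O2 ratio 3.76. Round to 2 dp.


Per kg fuel: CO2 = (C/12 kmol)*22.4 = (0.825/12)*22.4 = 1.54000 Nm^3
Per kg fuel: H2O = (H/2 kmol)*22.4 = (0.131/2)*22.4 = 1.46720 Nm^3
O2 needed per kg fuel = C/12 + H/4 = 0.825/12 + 0.131/4 = 0.10150000 kmol
Per kg fuel: N2 = O2*3.76*22.4 = 0.10150000*3.76*22.4 = 8.54874 Nm^3
Total per kg = 1.54000 + 1.46720 + 8.54874 = 11.55594 Nm^3
Total = 11.55594 * 4.9 = 56.62 Nm^3


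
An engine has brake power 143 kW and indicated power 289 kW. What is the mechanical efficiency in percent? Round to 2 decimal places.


eta_mech = (BP / IP) * 100
Ratio = 143 / 289 = 0.4948
eta_mech = 0.4948 * 100 = 49.48%


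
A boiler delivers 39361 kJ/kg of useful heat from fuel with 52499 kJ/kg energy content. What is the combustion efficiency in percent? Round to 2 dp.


Efficiency = (Q_useful / Q_fuel) * 100
Efficiency = (39361 / 52499) * 100
Efficiency = 0.7497 * 100 = 74.97%


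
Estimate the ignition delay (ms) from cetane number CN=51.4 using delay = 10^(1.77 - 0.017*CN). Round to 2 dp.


delay = 10^(1.77 - 0.017*CN)
Exponent = 1.77 - 0.017*51.4 = 0.8962
delay = 10^0.8962 = 7.87 ms


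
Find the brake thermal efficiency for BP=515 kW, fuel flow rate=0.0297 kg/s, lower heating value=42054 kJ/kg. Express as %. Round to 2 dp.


eta_BTE = (BP / (mf * LHV)) * 100
Denominator = 0.0297 * 42054 = 1249.0038 kW
eta_BTE = (515 / 1249.0038) * 100 = 41.23%


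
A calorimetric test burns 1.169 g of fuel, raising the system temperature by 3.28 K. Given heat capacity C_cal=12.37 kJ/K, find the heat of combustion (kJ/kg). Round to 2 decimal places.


Hc = C_cal * delta_T / m_fuel
Q_released = 12.37 * 3.28 = 40.5736 kJ
m_fuel = 1.169 g = 1.169/1000 kg = 0.001169 kg
Hc = 40.5736 / 0.001169 = 34707.96 kJ/kg


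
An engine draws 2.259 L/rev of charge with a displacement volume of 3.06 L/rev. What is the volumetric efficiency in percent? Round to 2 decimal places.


eta_v = (V_actual / V_disp) * 100
Ratio = 2.259 / 3.06 = 0.7382
eta_v = 0.7382 * 100 = 73.82%


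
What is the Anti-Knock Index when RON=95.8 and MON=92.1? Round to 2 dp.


AKI = (RON + MON) / 2
AKI = (95.8 + 92.1) / 2
AKI = 187.9 / 2 = 93.95


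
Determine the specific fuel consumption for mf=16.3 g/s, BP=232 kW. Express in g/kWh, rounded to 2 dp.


SFC = (mf / BP) * 3600
Rate = 16.3 / 232 = 0.070259 g/(s*kW)
SFC = 0.070259 * 3600 = 252.93 g/kWh


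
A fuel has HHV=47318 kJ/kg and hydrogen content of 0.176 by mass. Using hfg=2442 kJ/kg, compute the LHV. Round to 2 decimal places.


LHV = HHV - hfg * 9 * H
Water correction = 2442 * 9 * 0.176 = 3868.128 kJ/kg
LHV = 47318 - 3868.128 = 43449.87 kJ/kg


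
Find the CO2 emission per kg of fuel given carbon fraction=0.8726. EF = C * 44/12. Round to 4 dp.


EF = C_frac * (M_CO2 / M_C)
EF = 0.8726 * (44/12)
EF = 0.8726 * 3.666667 = 3.1995 kg_CO2/kg_fuel


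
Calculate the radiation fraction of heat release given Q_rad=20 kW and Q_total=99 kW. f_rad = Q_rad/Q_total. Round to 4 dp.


f_rad = Q_rad / Q_total
f_rad = 20 / 99 = 0.2020


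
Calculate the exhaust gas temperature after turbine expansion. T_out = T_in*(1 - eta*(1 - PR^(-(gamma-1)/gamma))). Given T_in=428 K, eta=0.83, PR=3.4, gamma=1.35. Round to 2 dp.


T_out = T_in * (1 - eta * (1 - PR^(-(gamma-1)/gamma)))
Exponent = -(1.35-1)/1.35 = -0.25925926
PR^exp = 3.4^(-0.25925926) = 0.72813041
Factor = 1 - 0.83*(1 - 0.72813041) = 0.77434824
T_out = 428 * 0.77434824 = 331.42 K


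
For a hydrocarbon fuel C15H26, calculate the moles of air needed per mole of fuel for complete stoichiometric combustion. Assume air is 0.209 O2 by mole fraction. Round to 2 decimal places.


Balanced combustion: C15H26 + 21.5 O2 -> 15 CO2 + 13 H2O
O2 needed = C + H/4 = 15 + 26/4 = 21.50 moles
Air moles = O2 / 0.209 = 21.50 / 0.209 = 102.87 moles air


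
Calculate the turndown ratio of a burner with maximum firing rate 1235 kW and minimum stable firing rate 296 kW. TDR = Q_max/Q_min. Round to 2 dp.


TDR = Q_max / Q_min
TDR = 1235 / 296 = 4.17


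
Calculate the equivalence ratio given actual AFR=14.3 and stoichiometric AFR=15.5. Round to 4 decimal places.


phi = AFR_stoich / AFR_actual
phi = 15.5 / 14.3 = 1.0839


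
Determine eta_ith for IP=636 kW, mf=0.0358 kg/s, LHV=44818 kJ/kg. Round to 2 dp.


eta_ith = (IP / (mf * LHV)) * 100
Denominator = 0.0358 * 44818 = 1604.4844 kW
eta_ith = (636 / 1604.4844) * 100 = 39.64%


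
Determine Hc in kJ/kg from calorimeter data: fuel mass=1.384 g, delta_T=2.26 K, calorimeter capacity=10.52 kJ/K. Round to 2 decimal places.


Hc = C_cal * delta_T / m_fuel
Q_released = 10.52 * 2.26 = 23.7752 kJ
m_fuel = 1.384 g = 1.384/1000 kg = 0.001384 kg
Hc = 23.7752 / 0.001384 = 17178.61 kJ/kg


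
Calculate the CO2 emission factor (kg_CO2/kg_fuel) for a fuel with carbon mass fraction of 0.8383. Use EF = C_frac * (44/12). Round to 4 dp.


EF = C_frac * (M_CO2 / M_C)
EF = 0.8383 * (44/12)
EF = 0.8383 * 3.666667 = 3.0738 kg_CO2/kg_fuel


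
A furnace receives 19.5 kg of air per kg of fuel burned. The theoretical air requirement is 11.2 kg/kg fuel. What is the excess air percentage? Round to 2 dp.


Excess air = actual - stoichiometric = 19.5 - 11.2 = 8.30 kg/kg fuel
Excess air % = (excess / stoich) * 100 = (8.30 / 11.2) * 100 = 74.11%


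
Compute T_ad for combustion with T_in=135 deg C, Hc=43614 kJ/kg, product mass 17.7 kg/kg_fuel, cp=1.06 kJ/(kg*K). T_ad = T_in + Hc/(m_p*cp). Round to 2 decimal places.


T_ad = T_in + Hc / (m_p * cp)
Denominator = 17.7 * 1.06 = 18.7620
Temperature rise = 43614 / 18.7620 = 2324.59 K
T_ad = 135 + 2324.59 = 2459.59 deg C


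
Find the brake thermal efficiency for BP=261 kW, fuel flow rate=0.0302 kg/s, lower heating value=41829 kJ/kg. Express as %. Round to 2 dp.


eta_BTE = (BP / (mf * LHV)) * 100
Denominator = 0.0302 * 41829 = 1263.2358 kW
eta_BTE = (261 / 1263.2358) * 100 = 20.66%


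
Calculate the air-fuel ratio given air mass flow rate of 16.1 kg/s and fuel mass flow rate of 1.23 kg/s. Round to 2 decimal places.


AFR = m_air / m_fuel
AFR = 16.1 / 1.23 = 13.09


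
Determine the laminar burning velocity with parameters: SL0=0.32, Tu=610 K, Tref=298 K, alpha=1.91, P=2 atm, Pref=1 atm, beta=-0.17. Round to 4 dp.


SL = SL0 * (Tu/Tref)^alpha * (P/Pref)^beta
T ratio = 610/298 = 2.04697987
(T ratio)^alpha = 2.04697987^1.91 = 3.928501
(P/Pref)^beta = 2^(-0.17) = 0.888843
SL = 0.32 * 3.928501 * 0.888843 = 1.1174 m/s


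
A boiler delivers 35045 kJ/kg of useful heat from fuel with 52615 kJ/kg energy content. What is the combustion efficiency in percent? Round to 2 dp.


Efficiency = (Q_useful / Q_fuel) * 100
Efficiency = (35045 / 52615) * 100
Efficiency = 0.6661 * 100 = 66.61%


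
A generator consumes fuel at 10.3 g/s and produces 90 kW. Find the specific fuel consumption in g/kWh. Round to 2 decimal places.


SFC = (mf / BP) * 3600
Rate = 10.3 / 90 = 0.114444 g/(s*kW)
SFC = 0.114444 * 3600 = 412.00 g/kWh


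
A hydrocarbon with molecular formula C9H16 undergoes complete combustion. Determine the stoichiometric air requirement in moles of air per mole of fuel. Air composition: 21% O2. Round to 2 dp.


Balanced combustion: C9H16 + 13 O2 -> 9 CO2 + 8 H2O
O2 needed = C + H/4 = 9 + 16/4 = 13.00 moles
Air moles = O2 / 0.21 = 13.00 / 0.21 = 61.90 moles air


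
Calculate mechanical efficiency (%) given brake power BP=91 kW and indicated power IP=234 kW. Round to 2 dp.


eta_mech = (BP / IP) * 100
Ratio = 91 / 234 = 0.3889
eta_mech = 0.3889 * 100 = 38.89%


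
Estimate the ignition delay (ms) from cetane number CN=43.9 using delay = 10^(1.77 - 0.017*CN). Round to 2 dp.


delay = 10^(1.77 - 0.017*CN)
Exponent = 1.77 - 0.017*43.9 = 1.0237
delay = 10^1.0237 = 10.56 ms


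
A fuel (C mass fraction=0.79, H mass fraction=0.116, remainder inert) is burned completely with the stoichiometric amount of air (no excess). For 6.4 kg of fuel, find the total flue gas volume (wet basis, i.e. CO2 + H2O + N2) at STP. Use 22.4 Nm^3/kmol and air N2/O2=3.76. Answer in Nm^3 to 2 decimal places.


Per kg fuel: CO2 = (C/12 kmol)*22.4 = (0.79/12)*22.4 = 1.47467 Nm^3
Per kg fuel: H2O = (H/2 kmol)*22.4 = (0.116/2)*22.4 = 1.29920 Nm^3
O2 needed per kg fuel = C/12 + H/4 = 0.79/12 + 0.116/4 = 0.09483333 kmol
Per kg fuel: N2 = O2*3.76*22.4 = 0.09483333*3.76*22.4 = 7.98724 Nm^3
Total per kg = 1.47467 + 1.29920 + 7.98724 = 10.76111 Nm^3
Total = 10.76111 * 6.4 = 68.87 Nm^3


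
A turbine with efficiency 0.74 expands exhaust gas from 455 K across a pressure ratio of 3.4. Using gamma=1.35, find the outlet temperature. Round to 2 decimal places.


T_out = T_in * (1 - eta * (1 - PR^(-(gamma-1)/gamma)))
Exponent = -(1.35-1)/1.35 = -0.25925926
PR^exp = 3.4^(-0.25925926) = 0.72813041
Factor = 1 - 0.74*(1 - 0.72813041) = 0.79881650
T_out = 455 * 0.79881650 = 363.46 K


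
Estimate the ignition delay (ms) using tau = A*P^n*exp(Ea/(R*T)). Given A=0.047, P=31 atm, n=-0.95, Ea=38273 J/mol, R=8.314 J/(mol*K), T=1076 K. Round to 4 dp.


tau = A * P^n * exp(Ea/(R*T))
P^n = 31^(-0.95) = 0.03830067
Ea/(R*T) = 38273/(8.314*1076) = 4.278290
exp(Ea/(R*T)) = 72.117010
tau = 0.047 * 0.03830067 * 72.117010 = 0.1298 ms


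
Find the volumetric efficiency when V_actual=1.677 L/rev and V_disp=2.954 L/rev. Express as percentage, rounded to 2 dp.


eta_v = (V_actual / V_disp) * 100
Ratio = 1.677 / 2.954 = 0.5677
eta_v = 0.5677 * 100 = 56.77%


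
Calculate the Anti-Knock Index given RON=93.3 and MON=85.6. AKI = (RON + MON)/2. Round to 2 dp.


AKI = (RON + MON) / 2
AKI = (93.3 + 85.6) / 2
AKI = 178.9 / 2 = 89.45


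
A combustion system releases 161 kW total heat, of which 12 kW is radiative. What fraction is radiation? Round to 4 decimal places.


f_rad = Q_rad / Q_total
f_rad = 12 / 161 = 0.0745


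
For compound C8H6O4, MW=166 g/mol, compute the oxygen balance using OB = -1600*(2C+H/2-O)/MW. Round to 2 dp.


OB = -1600 * (2C + H/2 - O) / MW
Inner = 2*8 + 6/2 - 4 = 15.00
OB = -1600 * 15.00 / 166 = -144.58%


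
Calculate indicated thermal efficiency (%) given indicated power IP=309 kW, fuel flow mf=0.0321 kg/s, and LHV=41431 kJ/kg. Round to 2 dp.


eta_ith = (IP / (mf * LHV)) * 100
Denominator = 0.0321 * 41431 = 1329.9351 kW
eta_ith = (309 / 1329.9351) * 100 = 23.23%


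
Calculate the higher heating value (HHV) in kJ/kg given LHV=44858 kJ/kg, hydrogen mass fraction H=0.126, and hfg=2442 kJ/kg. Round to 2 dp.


HHV = LHV + hfg * 9 * H
Water addition = 2442 * 9 * 0.126 = 2769.228 kJ/kg
HHV = 44858 + 2769.228 = 47627.23 kJ/kg


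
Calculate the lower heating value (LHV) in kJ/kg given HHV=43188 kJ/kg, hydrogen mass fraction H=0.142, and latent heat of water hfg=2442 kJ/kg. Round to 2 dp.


LHV = HHV - hfg * 9 * H
Water correction = 2442 * 9 * 0.142 = 3120.876 kJ/kg
LHV = 43188 - 3120.876 = 40067.12 kJ/kg


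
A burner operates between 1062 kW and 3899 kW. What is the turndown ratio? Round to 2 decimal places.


TDR = Q_max / Q_min
TDR = 3899 / 1062 = 3.67


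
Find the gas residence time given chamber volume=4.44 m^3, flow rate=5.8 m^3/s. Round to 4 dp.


tau = V / Q_flow
tau = 4.44 / 5.8 = 0.7655 s


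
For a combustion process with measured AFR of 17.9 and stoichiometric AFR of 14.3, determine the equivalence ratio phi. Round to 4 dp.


phi = AFR_stoich / AFR_actual
phi = 14.3 / 17.9 = 0.7989


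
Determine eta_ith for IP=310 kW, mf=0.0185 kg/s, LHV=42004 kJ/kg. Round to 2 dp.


eta_ith = (IP / (mf * LHV)) * 100
Denominator = 0.0185 * 42004 = 777.0740 kW
eta_ith = (310 / 777.0740) * 100 = 39.89%


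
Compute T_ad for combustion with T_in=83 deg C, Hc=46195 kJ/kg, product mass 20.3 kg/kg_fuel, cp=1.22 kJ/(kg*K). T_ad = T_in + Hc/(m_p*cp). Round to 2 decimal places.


T_ad = T_in + Hc / (m_p * cp)
Denominator = 20.3 * 1.22 = 24.7660
Temperature rise = 46195 / 24.7660 = 1865.26 K
T_ad = 83 + 1865.26 = 1948.26 deg C


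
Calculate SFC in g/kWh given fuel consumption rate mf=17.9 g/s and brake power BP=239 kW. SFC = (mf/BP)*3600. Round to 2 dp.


SFC = (mf / BP) * 3600
Rate = 17.9 / 239 = 0.074895 g/(s*kW)
SFC = 0.074895 * 3600 = 269.62 g/kWh


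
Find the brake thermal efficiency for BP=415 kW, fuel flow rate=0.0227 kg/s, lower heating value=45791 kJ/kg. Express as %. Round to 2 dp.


eta_BTE = (BP / (mf * LHV)) * 100
Denominator = 0.0227 * 45791 = 1039.4557 kW
eta_BTE = (415 / 1039.4557) * 100 = 39.92%


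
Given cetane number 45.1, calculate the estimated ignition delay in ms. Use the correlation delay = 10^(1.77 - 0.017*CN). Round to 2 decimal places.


delay = 10^(1.77 - 0.017*CN)
Exponent = 1.77 - 0.017*45.1 = 1.0033
delay = 10^1.0033 = 10.08 ms


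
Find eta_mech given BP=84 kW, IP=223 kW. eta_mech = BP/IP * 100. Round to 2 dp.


eta_mech = (BP / IP) * 100
Ratio = 84 / 223 = 0.3767
eta_mech = 0.3767 * 100 = 37.67%


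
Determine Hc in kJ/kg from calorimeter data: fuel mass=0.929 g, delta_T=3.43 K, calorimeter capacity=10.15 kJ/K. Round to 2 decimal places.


Hc = C_cal * delta_T / m_fuel
Q_released = 10.15 * 3.43 = 34.8145 kJ
m_fuel = 0.929 g = 0.929/1000 kg = 0.000929 kg
Hc = 34.8145 / 0.000929 = 37475.24 kJ/kg


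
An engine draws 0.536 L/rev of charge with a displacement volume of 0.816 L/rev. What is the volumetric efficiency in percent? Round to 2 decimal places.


eta_v = (V_actual / V_disp) * 100
Ratio = 0.536 / 0.816 = 0.6569
eta_v = 0.6569 * 100 = 65.69%


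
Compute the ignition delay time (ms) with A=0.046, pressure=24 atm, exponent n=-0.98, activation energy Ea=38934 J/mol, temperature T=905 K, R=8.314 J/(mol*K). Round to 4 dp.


tau = A * P^n * exp(Ea/(R*T))
P^n = 24^(-0.98) = 0.04440102
Ea/(R*T) = 38934/(8.314*905) = 5.174524
exp(Ea/(R*T)) = 176.712520
tau = 0.046 * 0.04440102 * 176.712520 = 0.3609 ms


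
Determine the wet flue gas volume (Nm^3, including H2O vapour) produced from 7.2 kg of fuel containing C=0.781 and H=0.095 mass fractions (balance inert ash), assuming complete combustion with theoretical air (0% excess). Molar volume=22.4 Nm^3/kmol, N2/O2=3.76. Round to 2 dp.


Per kg fuel: CO2 = (C/12 kmol)*22.4 = (0.781/12)*22.4 = 1.45787 Nm^3
Per kg fuel: H2O = (H/2 kmol)*22.4 = (0.095/2)*22.4 = 1.06400 Nm^3
O2 needed per kg fuel = C/12 + H/4 = 0.781/12 + 0.095/4 = 0.08883333 kmol
Per kg fuel: N2 = O2*3.76*22.4 = 0.08883333*3.76*22.4 = 7.48190 Nm^3
Total per kg = 1.45787 + 1.06400 + 7.48190 = 10.00377 Nm^3
Total = 10.00377 * 7.2 = 72.03 Nm^3


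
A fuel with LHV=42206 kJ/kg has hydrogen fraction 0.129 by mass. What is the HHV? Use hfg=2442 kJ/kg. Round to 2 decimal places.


HHV = LHV + hfg * 9 * H
Water addition = 2442 * 9 * 0.129 = 2835.162 kJ/kg
HHV = 42206 + 2835.162 = 45041.16 kJ/kg


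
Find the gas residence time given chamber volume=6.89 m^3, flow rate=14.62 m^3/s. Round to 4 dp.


tau = V / Q_flow
tau = 6.89 / 14.62 = 0.4713 s


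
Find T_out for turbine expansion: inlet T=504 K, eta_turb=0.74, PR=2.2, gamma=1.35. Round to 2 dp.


T_out = T_in * (1 - eta * (1 - PR^(-(gamma-1)/gamma)))
Exponent = -(1.35-1)/1.35 = -0.25925926
PR^exp = 2.2^(-0.25925926) = 0.81512413
Factor = 1 - 0.74*(1 - 0.81512413) = 0.86319186
T_out = 504 * 0.86319186 = 435.05 K


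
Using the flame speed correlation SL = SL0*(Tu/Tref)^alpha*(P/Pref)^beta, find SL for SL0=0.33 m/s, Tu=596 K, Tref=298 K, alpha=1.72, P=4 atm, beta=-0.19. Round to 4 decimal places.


SL = SL0 * (Tu/Tref)^alpha * (P/Pref)^beta
T ratio = 596/298 = 2.00000000
(T ratio)^alpha = 2.00000000^1.72 = 3.294364
(P/Pref)^beta = 4^(-0.19) = 0.768438
SL = 0.33 * 3.294364 * 0.768438 = 0.8354 m/s


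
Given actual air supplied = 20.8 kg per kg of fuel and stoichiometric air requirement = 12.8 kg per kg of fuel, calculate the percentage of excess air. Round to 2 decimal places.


Excess air = actual - stoichiometric = 20.8 - 12.8 = 8.00 kg/kg fuel
Excess air % = (excess / stoich) * 100 = (8.00 / 12.8) * 100 = 62.50%


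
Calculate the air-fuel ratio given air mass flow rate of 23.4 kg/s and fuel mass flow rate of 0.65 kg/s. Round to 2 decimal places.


AFR = m_air / m_fuel
AFR = 23.4 / 0.65 = 36.00


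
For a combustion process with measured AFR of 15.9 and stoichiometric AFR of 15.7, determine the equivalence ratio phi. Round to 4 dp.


phi = AFR_stoich / AFR_actual
phi = 15.7 / 15.9 = 0.9874


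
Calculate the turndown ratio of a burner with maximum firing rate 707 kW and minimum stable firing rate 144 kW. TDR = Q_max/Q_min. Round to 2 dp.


TDR = Q_max / Q_min
TDR = 707 / 144 = 4.91


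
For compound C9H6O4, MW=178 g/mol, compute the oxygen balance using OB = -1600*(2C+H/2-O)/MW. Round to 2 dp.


OB = -1600 * (2C + H/2 - O) / MW
Inner = 2*9 + 6/2 - 4 = 17.00
OB = -1600 * 17.00 / 178 = -152.81%


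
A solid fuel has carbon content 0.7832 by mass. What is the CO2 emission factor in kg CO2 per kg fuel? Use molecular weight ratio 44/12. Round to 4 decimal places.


EF = C_frac * (M_CO2 / M_C)
EF = 0.7832 * (44/12)
EF = 0.7832 * 3.666667 = 2.8717 kg_CO2/kg_fuel


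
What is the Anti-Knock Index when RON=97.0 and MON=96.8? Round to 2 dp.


AKI = (RON + MON) / 2
AKI = (97.0 + 96.8) / 2
AKI = 193.8 / 2 = 96.90


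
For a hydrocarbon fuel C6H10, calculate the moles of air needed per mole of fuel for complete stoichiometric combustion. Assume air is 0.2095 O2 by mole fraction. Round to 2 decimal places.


Balanced combustion: C6H10 + 8.5 O2 -> 6 CO2 + 5 H2O
O2 needed = C + H/4 = 6 + 10/4 = 8.50 moles
Air moles = O2 / 0.2095 = 8.50 / 0.2095 = 40.57 moles air


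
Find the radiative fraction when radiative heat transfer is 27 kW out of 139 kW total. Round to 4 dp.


f_rad = Q_rad / Q_total
f_rad = 27 / 139 = 0.1942


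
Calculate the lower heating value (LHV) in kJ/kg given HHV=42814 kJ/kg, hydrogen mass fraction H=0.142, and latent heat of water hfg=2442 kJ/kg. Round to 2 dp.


LHV = HHV - hfg * 9 * H
Water correction = 2442 * 9 * 0.142 = 3120.876 kJ/kg
LHV = 42814 - 3120.876 = 39693.12 kJ/kg


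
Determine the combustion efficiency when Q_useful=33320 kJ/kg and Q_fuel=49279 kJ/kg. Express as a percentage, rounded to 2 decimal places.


Efficiency = (Q_useful / Q_fuel) * 100
Efficiency = (33320 / 49279) * 100
Efficiency = 0.6762 * 100 = 67.62%


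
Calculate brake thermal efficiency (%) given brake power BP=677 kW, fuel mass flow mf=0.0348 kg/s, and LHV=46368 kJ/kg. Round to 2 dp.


eta_BTE = (BP / (mf * LHV)) * 100
Denominator = 0.0348 * 46368 = 1613.6064 kW
eta_BTE = (677 / 1613.6064) * 100 = 41.96%


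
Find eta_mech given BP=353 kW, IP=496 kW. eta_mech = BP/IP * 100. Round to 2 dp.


eta_mech = (BP / IP) * 100
Ratio = 353 / 496 = 0.7117
eta_mech = 0.7117 * 100 = 71.17%


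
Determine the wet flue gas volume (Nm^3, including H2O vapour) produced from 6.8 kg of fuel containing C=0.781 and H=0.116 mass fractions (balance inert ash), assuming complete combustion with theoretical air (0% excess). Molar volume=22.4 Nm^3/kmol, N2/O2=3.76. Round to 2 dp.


Per kg fuel: CO2 = (C/12 kmol)*22.4 = (0.781/12)*22.4 = 1.45787 Nm^3
Per kg fuel: H2O = (H/2 kmol)*22.4 = (0.116/2)*22.4 = 1.29920 Nm^3
O2 needed per kg fuel = C/12 + H/4 = 0.781/12 + 0.116/4 = 0.09408333 kmol
Per kg fuel: N2 = O2*3.76*22.4 = 0.09408333*3.76*22.4 = 7.92407 Nm^3
Total per kg = 1.45787 + 1.29920 + 7.92407 = 10.68114 Nm^3
Total = 10.68114 * 6.8 = 72.63 Nm^3


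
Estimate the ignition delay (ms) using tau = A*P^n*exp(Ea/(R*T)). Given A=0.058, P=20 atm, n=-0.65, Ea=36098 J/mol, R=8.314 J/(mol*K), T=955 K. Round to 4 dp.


tau = A * P^n * exp(Ea/(R*T))
P^n = 20^(-0.65) = 0.14266929
Ea/(R*T) = 36098/(8.314*955) = 4.546422
exp(Ea/(R*T)) = 94.294423
tau = 0.058 * 0.14266929 * 94.294423 = 0.7803 ms


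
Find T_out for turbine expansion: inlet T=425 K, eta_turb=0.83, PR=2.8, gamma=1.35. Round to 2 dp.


T_out = T_in * (1 - eta * (1 - PR^(-(gamma-1)/gamma)))
Exponent = -(1.35-1)/1.35 = -0.25925926
PR^exp = 2.8^(-0.25925926) = 0.76572026
Factor = 1 - 0.83*(1 - 0.76572026) = 0.80554782
T_out = 425 * 0.80554782 = 342.36 K


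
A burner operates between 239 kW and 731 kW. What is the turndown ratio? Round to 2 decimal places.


TDR = Q_max / Q_min
TDR = 731 / 239 = 3.06


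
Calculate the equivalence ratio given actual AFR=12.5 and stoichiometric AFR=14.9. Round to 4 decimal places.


phi = AFR_stoich / AFR_actual
phi = 14.9 / 12.5 = 1.1920


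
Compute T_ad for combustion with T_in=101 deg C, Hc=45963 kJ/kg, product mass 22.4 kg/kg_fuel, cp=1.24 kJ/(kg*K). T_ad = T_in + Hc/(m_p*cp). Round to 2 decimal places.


T_ad = T_in + Hc / (m_p * cp)
Denominator = 22.4 * 1.24 = 27.7760
Temperature rise = 45963 / 27.7760 = 1654.77 K
T_ad = 101 + 1654.77 = 1755.77 deg C


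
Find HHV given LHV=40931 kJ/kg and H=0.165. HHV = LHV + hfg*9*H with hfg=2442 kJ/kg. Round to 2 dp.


HHV = LHV + hfg * 9 * H
Water addition = 2442 * 9 * 0.165 = 3626.370 kJ/kg
HHV = 40931 + 3626.370 = 44557.37 kJ/kg


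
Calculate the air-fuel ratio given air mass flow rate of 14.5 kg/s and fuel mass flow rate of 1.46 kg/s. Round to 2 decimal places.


AFR = m_air / m_fuel
AFR = 14.5 / 1.46 = 9.93


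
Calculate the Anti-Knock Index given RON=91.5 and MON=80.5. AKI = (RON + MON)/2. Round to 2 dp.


AKI = (RON + MON) / 2
AKI = (91.5 + 80.5) / 2
AKI = 172.0 / 2 = 86.00


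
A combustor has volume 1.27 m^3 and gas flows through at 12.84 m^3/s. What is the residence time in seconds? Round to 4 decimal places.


tau = V / Q_flow
tau = 1.27 / 12.84 = 0.0989 s


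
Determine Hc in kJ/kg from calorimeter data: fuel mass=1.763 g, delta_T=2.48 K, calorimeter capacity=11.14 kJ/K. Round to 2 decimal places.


Hc = C_cal * delta_T / m_fuel
Q_released = 11.14 * 2.48 = 27.6272 kJ
m_fuel = 1.763 g = 1.763/1000 kg = 0.001763 kg
Hc = 27.6272 / 0.001763 = 15670.56 kJ/kg


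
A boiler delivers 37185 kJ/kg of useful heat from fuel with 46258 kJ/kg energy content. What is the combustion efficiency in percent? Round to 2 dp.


Efficiency = (Q_useful / Q_fuel) * 100
Efficiency = (37185 / 46258) * 100
Efficiency = 0.8039 * 100 = 80.39%


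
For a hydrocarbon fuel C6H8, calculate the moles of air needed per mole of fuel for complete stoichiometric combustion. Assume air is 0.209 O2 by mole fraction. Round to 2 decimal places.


Balanced combustion: C6H8 + 8 O2 -> 6 CO2 + 4 H2O
O2 needed = C + H/4 = 6 + 8/4 = 8.00 moles
Air moles = O2 / 0.209 = 8.00 / 0.209 = 38.28 moles air


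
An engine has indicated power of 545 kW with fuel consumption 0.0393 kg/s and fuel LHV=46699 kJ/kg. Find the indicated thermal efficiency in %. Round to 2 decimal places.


eta_ith = (IP / (mf * LHV)) * 100
Denominator = 0.0393 * 46699 = 1835.2707 kW
eta_ith = (545 / 1835.2707) * 100 = 29.70%


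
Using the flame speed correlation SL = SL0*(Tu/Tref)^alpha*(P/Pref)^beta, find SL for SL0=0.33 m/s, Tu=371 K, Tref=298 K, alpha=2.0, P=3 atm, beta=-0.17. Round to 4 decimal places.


SL = SL0 * (Tu/Tref)^alpha * (P/Pref)^beta
T ratio = 371/298 = 1.24496644
(T ratio)^alpha = 1.24496644^2.0 = 1.549941
(P/Pref)^beta = 3^(-0.17) = 0.829639
SL = 0.33 * 1.549941 * 0.829639 = 0.4243 m/s


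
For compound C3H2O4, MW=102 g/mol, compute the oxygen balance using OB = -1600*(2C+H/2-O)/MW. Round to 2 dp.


OB = -1600 * (2C + H/2 - O) / MW
Inner = 2*3 + 2/2 - 4 = 3.00
OB = -1600 * 3.00 / 102 = -47.06%


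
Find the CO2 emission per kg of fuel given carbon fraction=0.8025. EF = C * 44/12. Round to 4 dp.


EF = C_frac * (M_CO2 / M_C)
EF = 0.8025 * (44/12)
EF = 0.8025 * 3.666667 = 2.9425 kg_CO2/kg_fuel


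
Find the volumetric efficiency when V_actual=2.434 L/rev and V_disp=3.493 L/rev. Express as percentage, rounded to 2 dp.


eta_v = (V_actual / V_disp) * 100
Ratio = 2.434 / 3.493 = 0.6968
eta_v = 0.6968 * 100 = 69.68%


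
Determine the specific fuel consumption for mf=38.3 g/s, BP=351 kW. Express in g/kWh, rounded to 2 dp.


SFC = (mf / BP) * 3600
Rate = 38.3 / 351 = 0.109117 g/(s*kW)
SFC = 0.109117 * 3600 = 392.82 g/kWh


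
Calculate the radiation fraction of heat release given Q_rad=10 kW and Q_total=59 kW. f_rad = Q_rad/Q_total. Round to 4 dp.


f_rad = Q_rad / Q_total
f_rad = 10 / 59 = 0.1695


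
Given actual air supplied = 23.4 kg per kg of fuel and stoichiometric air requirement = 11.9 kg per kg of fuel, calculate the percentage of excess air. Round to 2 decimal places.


Excess air = actual - stoichiometric = 23.4 - 11.9 = 11.50 kg/kg fuel
Excess air % = (excess / stoich) * 100 = (11.50 / 11.9) * 100 = 96.64%


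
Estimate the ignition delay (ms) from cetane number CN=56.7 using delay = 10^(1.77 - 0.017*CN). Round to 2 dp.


delay = 10^(1.77 - 0.017*CN)
Exponent = 1.77 - 0.017*56.7 = 0.8061
delay = 10^0.8061 = 6.40 ms


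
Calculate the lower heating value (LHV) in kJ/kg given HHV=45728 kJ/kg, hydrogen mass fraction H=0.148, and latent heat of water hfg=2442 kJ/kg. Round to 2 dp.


LHV = HHV - hfg * 9 * H
Water correction = 2442 * 9 * 0.148 = 3252.744 kJ/kg
LHV = 45728 - 3252.744 = 42475.26 kJ/kg


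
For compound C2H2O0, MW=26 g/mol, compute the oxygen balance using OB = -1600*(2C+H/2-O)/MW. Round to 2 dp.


OB = -1600 * (2C + H/2 - O) / MW
Inner = 2*2 + 2/2 - 0 = 5.00
OB = -1600 * 5.00 / 26 = -307.69%


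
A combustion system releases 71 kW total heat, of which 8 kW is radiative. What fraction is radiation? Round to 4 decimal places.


f_rad = Q_rad / Q_total
f_rad = 8 / 71 = 0.1127


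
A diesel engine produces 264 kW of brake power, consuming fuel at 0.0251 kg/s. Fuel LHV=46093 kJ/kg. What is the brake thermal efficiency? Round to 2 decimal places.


eta_BTE = (BP / (mf * LHV)) * 100
Denominator = 0.0251 * 46093 = 1156.9343 kW
eta_BTE = (264 / 1156.9343) * 100 = 22.82%


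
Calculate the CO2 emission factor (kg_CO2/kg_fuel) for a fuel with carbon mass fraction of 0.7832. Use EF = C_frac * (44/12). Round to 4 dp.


EF = C_frac * (M_CO2 / M_C)
EF = 0.7832 * (44/12)
EF = 0.7832 * 3.666667 = 2.8717 kg_CO2/kg_fuel


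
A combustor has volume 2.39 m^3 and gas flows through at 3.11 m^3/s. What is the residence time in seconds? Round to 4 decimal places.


tau = V / Q_flow
tau = 2.39 / 3.11 = 0.7685 s


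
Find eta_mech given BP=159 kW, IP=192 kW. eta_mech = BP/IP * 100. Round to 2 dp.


eta_mech = (BP / IP) * 100
Ratio = 159 / 192 = 0.8281
eta_mech = 0.8281 * 100 = 82.81%


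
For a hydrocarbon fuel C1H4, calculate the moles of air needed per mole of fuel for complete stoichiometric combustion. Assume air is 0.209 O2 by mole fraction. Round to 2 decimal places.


Balanced combustion: C1H4 + 2 O2 -> 1 CO2 + 2 H2O
O2 needed = C + H/4 = 1 + 4/4 = 2.00 moles
Air moles = O2 / 0.209 = 2.00 / 0.209 = 9.57 moles air


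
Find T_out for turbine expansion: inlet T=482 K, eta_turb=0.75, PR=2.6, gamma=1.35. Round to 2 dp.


T_out = T_in * (1 - eta * (1 - PR^(-(gamma-1)/gamma)))
Exponent = -(1.35-1)/1.35 = -0.25925926
PR^exp = 2.6^(-0.25925926) = 0.78057442
Factor = 1 - 0.75*(1 - 0.78057442) = 0.83543082
T_out = 482 * 0.83543082 = 402.68 K


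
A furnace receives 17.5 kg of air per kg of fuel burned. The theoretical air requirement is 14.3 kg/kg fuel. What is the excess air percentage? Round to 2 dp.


Excess air = actual - stoichiometric = 17.5 - 14.3 = 3.20 kg/kg fuel
Excess air % = (excess / stoich) * 100 = (3.20 / 14.3) * 100 = 22.38%


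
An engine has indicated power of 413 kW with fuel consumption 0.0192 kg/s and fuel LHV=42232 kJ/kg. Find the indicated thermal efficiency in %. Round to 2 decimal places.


eta_ith = (IP / (mf * LHV)) * 100
Denominator = 0.0192 * 42232 = 810.8544 kW
eta_ith = (413 / 810.8544) * 100 = 50.93%


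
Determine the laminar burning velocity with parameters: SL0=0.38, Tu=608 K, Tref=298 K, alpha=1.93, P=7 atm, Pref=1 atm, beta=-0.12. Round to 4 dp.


SL = SL0 * (Tu/Tref)^alpha * (P/Pref)^beta
T ratio = 608/298 = 2.04026846
(T ratio)^alpha = 2.04026846^1.93 = 3.960012
(P/Pref)^beta = 7^(-0.12) = 0.791750
SL = 0.38 * 3.960012 * 0.791750 = 1.1914 m/s


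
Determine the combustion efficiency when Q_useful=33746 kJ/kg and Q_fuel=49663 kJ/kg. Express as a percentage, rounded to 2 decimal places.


Efficiency = (Q_useful / Q_fuel) * 100
Efficiency = (33746 / 49663) * 100
Efficiency = 0.6795 * 100 = 67.95%


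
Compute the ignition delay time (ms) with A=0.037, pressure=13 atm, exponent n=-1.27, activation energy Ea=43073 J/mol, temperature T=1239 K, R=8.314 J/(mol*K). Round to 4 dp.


tau = A * P^n * exp(Ea/(R*T))
P^n = 13^(-1.27) = 0.03848504
Ea/(R*T) = 43073/(8.314*1239) = 4.181420
exp(Ea/(R*T)) = 65.458740
tau = 0.037 * 0.03848504 * 65.458740 = 0.0932 ms


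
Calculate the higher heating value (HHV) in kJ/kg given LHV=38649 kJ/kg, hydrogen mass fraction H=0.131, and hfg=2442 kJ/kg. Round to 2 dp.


HHV = LHV + hfg * 9 * H
Water addition = 2442 * 9 * 0.131 = 2879.118 kJ/kg
HHV = 38649 + 2879.118 = 41528.12 kJ/kg


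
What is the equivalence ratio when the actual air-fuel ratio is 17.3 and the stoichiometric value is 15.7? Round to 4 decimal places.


phi = AFR_stoich / AFR_actual
phi = 15.7 / 17.3 = 0.9075


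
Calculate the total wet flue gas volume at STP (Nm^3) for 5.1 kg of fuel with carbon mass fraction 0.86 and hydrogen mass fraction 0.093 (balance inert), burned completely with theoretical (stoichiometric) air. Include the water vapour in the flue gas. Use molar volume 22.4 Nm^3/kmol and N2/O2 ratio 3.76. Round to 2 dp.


Per kg fuel: CO2 = (C/12 kmol)*22.4 = (0.86/12)*22.4 = 1.60533 Nm^3
Per kg fuel: H2O = (H/2 kmol)*22.4 = (0.093/2)*22.4 = 1.04160 Nm^3
O2 needed per kg fuel = C/12 + H/4 = 0.86/12 + 0.093/4 = 0.09491667 kmol
Per kg fuel: N2 = O2*3.76*22.4 = 0.09491667*3.76*22.4 = 7.99426 Nm^3
Total per kg = 1.60533 + 1.04160 + 7.99426 = 10.64119 Nm^3
Total = 10.64119 * 5.1 = 54.27 Nm^3


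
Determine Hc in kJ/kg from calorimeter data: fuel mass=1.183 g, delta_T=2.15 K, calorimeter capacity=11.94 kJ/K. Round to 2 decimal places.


Hc = C_cal * delta_T / m_fuel
Q_released = 11.94 * 2.15 = 25.6710 kJ
m_fuel = 1.183 g = 1.183/1000 kg = 0.001183 kg
Hc = 25.6710 / 0.001183 = 21699.92 kJ/kg


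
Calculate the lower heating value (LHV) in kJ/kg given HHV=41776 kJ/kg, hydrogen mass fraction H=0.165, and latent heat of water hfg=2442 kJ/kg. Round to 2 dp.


LHV = HHV - hfg * 9 * H
Water correction = 2442 * 9 * 0.165 = 3626.370 kJ/kg
LHV = 41776 - 3626.370 = 38149.63 kJ/kg


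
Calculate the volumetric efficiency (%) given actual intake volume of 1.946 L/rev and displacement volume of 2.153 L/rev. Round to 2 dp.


eta_v = (V_actual / V_disp) * 100
Ratio = 1.946 / 2.153 = 0.9039
eta_v = 0.9039 * 100 = 90.39%


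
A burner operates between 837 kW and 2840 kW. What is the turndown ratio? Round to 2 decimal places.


TDR = Q_max / Q_min
TDR = 2840 / 837 = 3.39


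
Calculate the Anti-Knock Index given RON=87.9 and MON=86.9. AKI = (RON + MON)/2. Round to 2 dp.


AKI = (RON + MON) / 2
AKI = (87.9 + 86.9) / 2
AKI = 174.8 / 2 = 87.40


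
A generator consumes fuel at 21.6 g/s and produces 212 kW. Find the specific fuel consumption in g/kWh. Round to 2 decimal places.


SFC = (mf / BP) * 3600
Rate = 21.6 / 212 = 0.101887 g/(s*kW)
SFC = 0.101887 * 3600 = 366.79 g/kWh


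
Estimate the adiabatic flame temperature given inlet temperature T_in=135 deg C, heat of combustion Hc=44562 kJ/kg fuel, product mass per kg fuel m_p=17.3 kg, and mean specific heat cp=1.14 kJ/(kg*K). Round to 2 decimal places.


T_ad = T_in + Hc / (m_p * cp)
Denominator = 17.3 * 1.14 = 19.7220
Temperature rise = 44562 / 19.7220 = 2259.51 K
T_ad = 135 + 2259.51 = 2394.51 deg C


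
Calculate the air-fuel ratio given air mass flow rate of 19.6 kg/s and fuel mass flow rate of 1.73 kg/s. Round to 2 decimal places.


AFR = m_air / m_fuel
AFR = 19.6 / 1.73 = 11.33


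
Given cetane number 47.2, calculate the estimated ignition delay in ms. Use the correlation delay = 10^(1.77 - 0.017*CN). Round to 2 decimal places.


delay = 10^(1.77 - 0.017*CN)
Exponent = 1.77 - 0.017*47.2 = 0.9676
delay = 10^0.9676 = 9.28 ms


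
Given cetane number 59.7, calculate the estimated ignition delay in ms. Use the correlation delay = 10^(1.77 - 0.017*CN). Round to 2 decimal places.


delay = 10^(1.77 - 0.017*CN)
Exponent = 1.77 - 0.017*59.7 = 0.7551
delay = 10^0.7551 = 5.69 ms


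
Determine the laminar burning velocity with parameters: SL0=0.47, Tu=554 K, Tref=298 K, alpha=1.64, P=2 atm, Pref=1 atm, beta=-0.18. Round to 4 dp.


SL = SL0 * (Tu/Tref)^alpha * (P/Pref)^beta
T ratio = 554/298 = 1.85906040
(T ratio)^alpha = 1.85906040^1.64 = 2.764658
(P/Pref)^beta = 2^(-0.18) = 0.882703
SL = 0.47 * 2.764658 * 0.882703 = 1.1470 m/s


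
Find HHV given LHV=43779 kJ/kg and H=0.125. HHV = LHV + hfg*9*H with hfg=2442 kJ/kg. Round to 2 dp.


HHV = LHV + hfg * 9 * H
Water addition = 2442 * 9 * 0.125 = 2747.250 kJ/kg
HHV = 43779 + 2747.250 = 46526.25 kJ/kg


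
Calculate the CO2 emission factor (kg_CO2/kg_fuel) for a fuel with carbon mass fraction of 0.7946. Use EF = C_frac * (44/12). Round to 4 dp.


EF = C_frac * (M_CO2 / M_C)
EF = 0.7946 * (44/12)
EF = 0.7946 * 3.666667 = 2.9135 kg_CO2/kg_fuel


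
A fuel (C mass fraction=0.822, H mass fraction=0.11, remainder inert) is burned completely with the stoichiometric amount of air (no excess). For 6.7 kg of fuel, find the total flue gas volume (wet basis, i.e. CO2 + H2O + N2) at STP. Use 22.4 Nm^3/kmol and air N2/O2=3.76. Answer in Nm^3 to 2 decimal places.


Per kg fuel: CO2 = (C/12 kmol)*22.4 = (0.822/12)*22.4 = 1.53440 Nm^3
Per kg fuel: H2O = (H/2 kmol)*22.4 = (0.11/2)*22.4 = 1.23200 Nm^3
O2 needed per kg fuel = C/12 + H/4 = 0.822/12 + 0.11/4 = 0.09600000 kmol
Per kg fuel: N2 = O2*3.76*22.4 = 0.09600000*3.76*22.4 = 8.08550 Nm^3
Total per kg = 1.53440 + 1.23200 + 8.08550 = 10.85190 Nm^3
Total = 10.85190 * 6.7 = 72.71 Nm^3


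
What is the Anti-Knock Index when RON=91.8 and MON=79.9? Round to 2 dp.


AKI = (RON + MON) / 2
AKI = (91.8 + 79.9) / 2
AKI = 171.7 / 2 = 85.85


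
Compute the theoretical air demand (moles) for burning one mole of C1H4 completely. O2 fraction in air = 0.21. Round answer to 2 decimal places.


Balanced combustion: C1H4 + 2 O2 -> 1 CO2 + 2 H2O
O2 needed = C + H/4 = 1 + 4/4 = 2.00 moles
Air moles = O2 / 0.21 = 2.00 / 0.21 = 9.52 moles air


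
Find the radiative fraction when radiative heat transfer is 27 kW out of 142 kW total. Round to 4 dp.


f_rad = Q_rad / Q_total
f_rad = 27 / 142 = 0.1901


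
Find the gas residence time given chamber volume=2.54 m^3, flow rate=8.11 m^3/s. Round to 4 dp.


tau = V / Q_flow
tau = 2.54 / 8.11 = 0.3132 s


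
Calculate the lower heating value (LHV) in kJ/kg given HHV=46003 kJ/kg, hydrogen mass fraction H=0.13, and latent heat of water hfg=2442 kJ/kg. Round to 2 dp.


LHV = HHV - hfg * 9 * H
Water correction = 2442 * 9 * 0.13 = 2857.140 kJ/kg
LHV = 46003 - 2857.140 = 43145.86 kJ/kg


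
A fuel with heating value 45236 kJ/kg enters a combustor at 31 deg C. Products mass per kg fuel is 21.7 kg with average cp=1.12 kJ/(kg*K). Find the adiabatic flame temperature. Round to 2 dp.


T_ad = T_in + Hc / (m_p * cp)
Denominator = 21.7 * 1.12 = 24.3040
Temperature rise = 45236 / 24.3040 = 1861.26 K
T_ad = 31 + 1861.26 = 1892.26 deg C


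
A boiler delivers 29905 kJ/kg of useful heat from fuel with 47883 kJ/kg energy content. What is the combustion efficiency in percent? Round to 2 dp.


Efficiency = (Q_useful / Q_fuel) * 100
Efficiency = (29905 / 47883) * 100
Efficiency = 0.6245 * 100 = 62.45%


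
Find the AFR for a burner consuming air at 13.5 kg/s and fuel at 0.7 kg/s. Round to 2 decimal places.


AFR = m_air / m_fuel
AFR = 13.5 / 0.7 = 19.29


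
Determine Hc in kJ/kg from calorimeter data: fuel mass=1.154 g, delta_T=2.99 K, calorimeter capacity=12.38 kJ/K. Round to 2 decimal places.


Hc = C_cal * delta_T / m_fuel
Q_released = 12.38 * 2.99 = 37.0162 kJ
m_fuel = 1.154 g = 1.154/1000 kg = 0.001154 kg
Hc = 37.0162 / 0.001154 = 32076.43 kJ/kg
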